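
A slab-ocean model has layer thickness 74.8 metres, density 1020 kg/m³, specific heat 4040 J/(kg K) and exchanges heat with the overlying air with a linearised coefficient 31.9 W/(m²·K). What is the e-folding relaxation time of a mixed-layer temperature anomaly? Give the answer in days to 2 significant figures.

110 days

Areal heat capacity C = ρ c_p D = 1020 × 4040 × 74.8 = 3.08×10^8 J m⁻² K⁻¹.
Relaxation time τ = C / λ = 3.08×10^8 / 31.9 = 9.66×10^6 s.
In days: 9.66×10^6 s / (86400 s/day) = 112 days.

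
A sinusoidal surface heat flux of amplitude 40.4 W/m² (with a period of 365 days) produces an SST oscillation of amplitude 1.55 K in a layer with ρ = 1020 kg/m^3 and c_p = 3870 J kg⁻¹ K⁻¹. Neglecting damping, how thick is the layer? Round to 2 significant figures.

ω = 2π / 3.15×10^7 s = 1.99×10^-7 s⁻¹.
Required C = F₀ / (A ω) = 40.4 / (1.55 × 1.99×10^-7) = 1.31×10^8 J/(m²·K).
D = C / (ρ c_p) = 1.31×10^8 / (1020 × 3870) = 33.1 m.

33 m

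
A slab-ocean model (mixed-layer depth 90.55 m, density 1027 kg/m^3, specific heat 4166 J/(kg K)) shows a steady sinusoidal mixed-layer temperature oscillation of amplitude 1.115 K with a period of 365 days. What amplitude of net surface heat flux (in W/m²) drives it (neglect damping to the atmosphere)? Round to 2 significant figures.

86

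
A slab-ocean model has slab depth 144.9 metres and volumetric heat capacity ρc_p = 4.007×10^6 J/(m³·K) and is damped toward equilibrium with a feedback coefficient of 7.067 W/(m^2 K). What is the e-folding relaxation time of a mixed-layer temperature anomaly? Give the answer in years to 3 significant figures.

2.60 years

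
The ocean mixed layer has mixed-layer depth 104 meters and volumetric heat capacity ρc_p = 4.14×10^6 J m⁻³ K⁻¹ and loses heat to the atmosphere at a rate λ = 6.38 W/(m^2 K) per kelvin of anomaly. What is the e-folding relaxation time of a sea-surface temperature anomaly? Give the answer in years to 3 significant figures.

2.14 years

Areal heat capacity C = ρc_p × D = 4.14×10^6 × 104 = 4.31×10^8 J m⁻² K⁻¹.
Relaxation time τ = C / λ = 4.31×10^8 / 6.38 = 6.75×10^7 s.
In years: 6.75×10^7 s / (3.156×10^7 s/year) = 2.14 years.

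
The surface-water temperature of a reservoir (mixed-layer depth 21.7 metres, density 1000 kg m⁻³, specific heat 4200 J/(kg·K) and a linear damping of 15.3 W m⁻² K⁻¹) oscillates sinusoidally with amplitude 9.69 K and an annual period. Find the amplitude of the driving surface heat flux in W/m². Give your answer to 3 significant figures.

Areal heat capacity C = ρ c_p D = 1000 × 4200 × 21.7 = 9.11×10^7 J/(m^2 K).
ω = 2π / 3.15×10^7 s = 1.99×10^-7 s⁻¹.
√((Cω)² + λ²) = √((18.2)² + 15.3²) = 23.7 W/(m²·K).
F₀ = A × √((Cω)²+λ²) = 9.69 × 23.7 = 230 W/m².

230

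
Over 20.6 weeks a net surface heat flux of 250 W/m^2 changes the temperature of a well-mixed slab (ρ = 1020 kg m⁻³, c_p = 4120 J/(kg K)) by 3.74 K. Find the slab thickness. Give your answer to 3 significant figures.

Heat input Q = F Δt = 250 × 1.25×10^7 s = 3.11×10^9 J/m².
Required areal heat capacity C = Q / ΔT = 8.33×10^8 J/(m²·K).
Depth D = C / (ρ c_p) = 8.33×10^8 / (1020 × 4120) = 198 m.

198 m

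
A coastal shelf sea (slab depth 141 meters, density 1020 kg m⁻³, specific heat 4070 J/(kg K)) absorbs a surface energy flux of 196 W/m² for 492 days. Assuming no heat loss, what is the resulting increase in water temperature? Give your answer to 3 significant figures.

14.2 K

Areal heat capacity C = ρ c_p D = 1020 × 4070 × 141 = 5.85×10^8 J/(m²·K).
Net heat input Q = F Δt = 196 × (492 days × 86400 s/day) = 8.33×10^9 J/m².
ΔT = Q / C = 8.33×10^9 / 5.85×10^8 = 14.2 K.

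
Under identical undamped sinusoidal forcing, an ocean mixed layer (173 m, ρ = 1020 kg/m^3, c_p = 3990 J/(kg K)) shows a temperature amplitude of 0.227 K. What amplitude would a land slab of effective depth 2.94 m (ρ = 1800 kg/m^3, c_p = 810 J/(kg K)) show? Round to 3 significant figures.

C_ocean = 7.04×10^8 J/(m²·K); C_land = 4.29×10^6 J/(m²·K).
A ∝ 1/C ⇒ A_land = A_ocean × C_ocean/C_land = 0.227 × 164 = 37.3 K.

37.3 K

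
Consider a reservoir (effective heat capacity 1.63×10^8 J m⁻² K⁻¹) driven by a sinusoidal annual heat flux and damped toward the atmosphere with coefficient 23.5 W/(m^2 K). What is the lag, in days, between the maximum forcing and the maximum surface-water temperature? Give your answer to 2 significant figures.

55 days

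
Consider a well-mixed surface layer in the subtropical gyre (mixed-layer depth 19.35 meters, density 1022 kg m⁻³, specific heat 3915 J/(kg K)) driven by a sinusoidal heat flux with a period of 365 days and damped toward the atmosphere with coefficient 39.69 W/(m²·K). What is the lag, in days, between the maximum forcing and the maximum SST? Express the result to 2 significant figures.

Areal heat capacity C = ρ c_p D = 1022 × 3915 × 19.35 = 7.74×10^7 J/(m²·K).
ω = 2π / 3.15×10^7 s = 1.99×10^-7 s⁻¹.
Phase lag φ = arctan(Cω/λ) = arctan(15.4/39.69) = 0.371 rad.
Time lag = φ / ω = 0.371 / 1.99×10^-7 = 1.86×10^6 s = 21.5 days.

22 days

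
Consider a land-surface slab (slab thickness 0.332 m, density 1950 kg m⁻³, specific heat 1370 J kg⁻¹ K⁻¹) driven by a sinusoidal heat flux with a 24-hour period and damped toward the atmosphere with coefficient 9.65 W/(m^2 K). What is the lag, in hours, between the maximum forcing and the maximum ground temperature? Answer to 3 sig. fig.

Areal heat capacity C = ρ c_p D = 1950 × 1370 × 0.332 = 8.87×10^5 J/(m^2 K).
ω = 2π / 86400 s = 7.27×10^-5 s⁻¹.
Phase lag φ = arctan(Cω/λ) = arctan(64.5/9.65) = 1.42 rad.
Time lag = φ / ω = 1.42 / 7.27×10^-5 = 19600 s = 5.43 hours.

5.43 hours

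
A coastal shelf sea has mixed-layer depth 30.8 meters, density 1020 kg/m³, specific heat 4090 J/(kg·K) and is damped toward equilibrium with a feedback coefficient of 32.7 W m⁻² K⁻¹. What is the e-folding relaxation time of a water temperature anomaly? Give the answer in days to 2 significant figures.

Areal heat capacity C = ρ c_p D = 1020 × 4090 × 30.8 = 1.28×10^8 J/(m^2 K).
Relaxation time τ = C / λ = 1.28×10^8 / 32.7 = 3.93×10^6 s.
In days: 3.93×10^6 s / (86400 s/day) = 45.5 days.

45 days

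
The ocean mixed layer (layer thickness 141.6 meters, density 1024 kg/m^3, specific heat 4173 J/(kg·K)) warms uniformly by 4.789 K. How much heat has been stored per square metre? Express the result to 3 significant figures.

2.90×10^9

Areal heat capacity C = ρ c_p D = 1024 × 4173 × 141.6 = 6.05×10^8 J/(m²·K).
ΔQ = C ΔT = 6.05×10^8 × 4.789 = 2.90×10^9 J/m².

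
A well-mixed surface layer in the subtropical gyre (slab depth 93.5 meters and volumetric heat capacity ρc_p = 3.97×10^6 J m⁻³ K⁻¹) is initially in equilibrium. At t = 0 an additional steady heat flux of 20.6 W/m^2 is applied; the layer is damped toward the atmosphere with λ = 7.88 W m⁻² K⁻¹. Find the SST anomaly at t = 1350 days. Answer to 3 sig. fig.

2.39 K

Areal heat capacity C = ρc_p × D = 3.97×10^6 × 93.5 = 3.71×10^8 J/(m²·K).
τ = C / λ = 3.71×10^8 / 7.88 = 4.71×10^7 s.
Equilibrium anomaly ΔT_eq = F / λ = 20.6 / 7.88 = 2.61 K.
t = 1350 days = 1.17×10^8 s, so t/τ = 2.48.
ΔT(t) = ΔT_eq (1 − e^(−t/τ)) = 2.61 × (1 − e^−2.48) = 2.39 K.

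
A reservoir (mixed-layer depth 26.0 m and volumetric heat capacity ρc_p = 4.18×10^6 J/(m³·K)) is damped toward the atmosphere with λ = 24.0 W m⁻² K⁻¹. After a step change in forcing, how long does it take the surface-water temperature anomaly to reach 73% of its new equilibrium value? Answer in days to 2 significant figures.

69 days

Areal heat capacity C = ρc_p × D = 4.18×10^6 × 26.0 = 1.09×10^8 J m⁻² K⁻¹.
τ = C / λ = 1.09×10^8 / 24.0 = 4.53×10^6 s.
Fraction reached: 1 − e^(−t/τ) = 0.73 ⇒ t = −τ ln(1 − 0.73) = τ × 1.31.
t = 5.93×10^6 s = 68.6 days.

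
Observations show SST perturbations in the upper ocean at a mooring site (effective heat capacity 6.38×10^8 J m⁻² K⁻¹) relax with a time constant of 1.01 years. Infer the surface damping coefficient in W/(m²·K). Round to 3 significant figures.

Areal heat capacity C = 6.38×10^8 J m⁻² K⁻¹ (given).
τ = 1.01 years = 3.19×10^7 s.
λ = C / τ = 6.38×10^8 / 3.19×10^7 = 20.0 W/(m²·K).

20.0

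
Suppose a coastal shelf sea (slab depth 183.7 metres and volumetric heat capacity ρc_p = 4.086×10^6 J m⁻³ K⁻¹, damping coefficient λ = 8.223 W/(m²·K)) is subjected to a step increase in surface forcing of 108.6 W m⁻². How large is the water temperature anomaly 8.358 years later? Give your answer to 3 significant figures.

Areal heat capacity C = ρc_p × D = 4.086×10^6 × 183.7 = 7.51×10^8 J m⁻² K⁻¹.
τ = C / λ = 7.51×10^8 / 8.223 = 9.13×10^7 s.
Equilibrium anomaly ΔT_eq = F / λ = 108.6 / 8.223 = 13.2 K.
t = 8.358 years = 2.64×10^8 s, so t/τ = 2.89.
ΔT(t) = ΔT_eq (1 − e^(−t/τ)) = 13.2 × (1 − e^−2.89) = 12.5 K.

12.5 K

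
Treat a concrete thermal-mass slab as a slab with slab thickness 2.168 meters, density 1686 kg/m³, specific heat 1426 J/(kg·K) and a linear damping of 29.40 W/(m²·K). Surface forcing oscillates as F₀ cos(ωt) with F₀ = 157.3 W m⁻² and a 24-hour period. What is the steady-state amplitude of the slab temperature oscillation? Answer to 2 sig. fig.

0.41 K

Areal heat capacity C = ρ c_p D = 1686 × 1426 × 2.168 = 5.21×10^6 J/(m^2 K).
Angular frequency ω = 2π / T = 2π / 86400 s = 7.27×10^-5 s⁻¹.
√((Cω)² + λ²) = √((379)² + 29.40²) = 380 W/(m²·K).
Amplitude A = F₀ / √((Cω)²+λ²) = 157.3 / 380 = 0.414 K.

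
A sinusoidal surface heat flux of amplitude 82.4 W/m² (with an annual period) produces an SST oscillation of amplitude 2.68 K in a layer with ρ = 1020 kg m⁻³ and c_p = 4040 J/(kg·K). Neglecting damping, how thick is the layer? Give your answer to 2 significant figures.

ω = 2π / 3.15×10^7 s = 1.99×10^-7 s⁻¹.
Required C = F₀ / (A ω) = 82.4 / (2.68 × 1.99×10^-7) = 1.54×10^8 J/(m²·K).
D = C / (ρ c_p) = 1.54×10^8 / (1020 × 4040) = 37.4 m.

37 m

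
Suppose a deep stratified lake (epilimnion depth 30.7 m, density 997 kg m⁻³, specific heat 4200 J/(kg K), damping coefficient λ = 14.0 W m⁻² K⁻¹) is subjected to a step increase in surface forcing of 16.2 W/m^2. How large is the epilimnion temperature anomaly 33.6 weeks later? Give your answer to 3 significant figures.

1.03 K

Areal heat capacity C = ρ c_p D = 997 × 4200 × 30.7 = 1.29×10^8 J/(m^2 K).
τ = C / λ = 1.29×10^8 / 14.0 = 9.18×10^6 s.
Equilibrium anomaly ΔT_eq = F / λ = 16.2 / 14.0 = 1.16 K.
t = 33.6 weeks = 2.03×10^7 s, so t/τ = 2.21.
ΔT(t) = ΔT_eq (1 − e^(−t/τ)) = 1.16 × (1 − e^−2.21) = 1.03 K.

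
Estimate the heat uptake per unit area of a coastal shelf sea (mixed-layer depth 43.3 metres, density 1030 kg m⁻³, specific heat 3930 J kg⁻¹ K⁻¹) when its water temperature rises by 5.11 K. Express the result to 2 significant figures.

Areal heat capacity C = ρ c_p D = 1030 × 3930 × 43.3 = 1.75×10^8 J/(m^2 K).
ΔQ = C ΔT = 1.75×10^8 × 5.11 = 8.96×10^8 J/m².

9.0×10^8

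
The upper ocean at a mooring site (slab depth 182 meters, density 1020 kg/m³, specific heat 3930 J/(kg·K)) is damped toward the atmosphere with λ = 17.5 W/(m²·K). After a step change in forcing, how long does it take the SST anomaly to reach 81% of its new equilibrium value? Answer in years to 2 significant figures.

2.2 years

Areal heat capacity C = ρ c_p D = 1020 × 3930 × 182 = 7.30×10^8 J m⁻² K⁻¹.
τ = C / λ = 7.30×10^8 / 17.5 = 4.17×10^7 s.
Fraction reached: 1 − e^(−t/τ) = 0.81 ⇒ t = −τ ln(1 − 0.81) = τ × 1.66.
t = 6.92×10^7 s = 2.19 years.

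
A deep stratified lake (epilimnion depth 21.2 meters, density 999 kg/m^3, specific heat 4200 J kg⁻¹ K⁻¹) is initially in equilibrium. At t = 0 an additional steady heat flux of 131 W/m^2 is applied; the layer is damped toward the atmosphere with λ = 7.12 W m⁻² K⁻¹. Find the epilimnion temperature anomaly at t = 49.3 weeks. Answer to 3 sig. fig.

Areal heat capacity C = ρ c_p D = 999 × 4200 × 21.2 = 8.90×10^7 J/(m²·K).
τ = C / λ = 8.90×10^7 / 7.12 = 1.25×10^7 s.
Equilibrium anomaly ΔT_eq = F / λ = 131 / 7.12 = 18.4 K.
t = 49.3 weeks = 2.98×10^7 s, so t/τ = 2.39.
ΔT(t) = ΔT_eq (1 − e^(−t/τ)) = 18.4 × (1 − e^−2.39) = 16.7 K.

16.7 K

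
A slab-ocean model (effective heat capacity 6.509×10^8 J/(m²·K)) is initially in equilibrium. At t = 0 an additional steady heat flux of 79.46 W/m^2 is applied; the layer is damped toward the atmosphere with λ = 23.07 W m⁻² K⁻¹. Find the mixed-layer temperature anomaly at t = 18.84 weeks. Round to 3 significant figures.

Areal heat capacity C = 6.509×10^8 J/(m²·K) (given).
τ = C / λ = 6.51×10^8 / 23.07 = 2.82×10^7 s.
Equilibrium anomaly ΔT_eq = F / λ = 79.46 / 23.07 = 3.44 K.
t = 18.84 weeks = 1.14×10^7 s, so t/τ = 0.404.
ΔT(t) = ΔT_eq (1 − e^(−t/τ)) = 3.44 × (1 − e^−0.404) = 1.14 K.

1.14 K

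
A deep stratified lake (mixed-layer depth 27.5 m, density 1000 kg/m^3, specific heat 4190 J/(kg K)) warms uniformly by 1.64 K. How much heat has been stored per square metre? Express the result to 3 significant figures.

1.89×10^8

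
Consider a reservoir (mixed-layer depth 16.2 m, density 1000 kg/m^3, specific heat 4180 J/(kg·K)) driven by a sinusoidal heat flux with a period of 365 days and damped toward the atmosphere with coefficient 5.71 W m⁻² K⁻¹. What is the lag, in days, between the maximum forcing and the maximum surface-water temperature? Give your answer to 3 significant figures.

68.0 days

Areal heat capacity C = ρ c_p D = 1000 × 4180 × 16.2 = 6.77×10^7 J/(m^2 K).
ω = 2π / 3.15×10^7 s = 1.99×10^-7 s⁻¹.
Phase lag φ = arctan(Cω/λ) = arctan(13.5/5.71) = 1.17 rad.
Time lag = φ / ω = 1.17 / 1.99×10^-7 = 5.87×10^6 s = 68.0 days.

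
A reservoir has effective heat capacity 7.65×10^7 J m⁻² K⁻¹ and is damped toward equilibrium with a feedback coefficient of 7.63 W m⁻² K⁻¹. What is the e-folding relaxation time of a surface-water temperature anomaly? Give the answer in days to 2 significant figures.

120 days

Areal heat capacity C = 7.65×10^7 J m⁻² K⁻¹ (given).
Relaxation time τ = C / λ = 7.65×10^7 / 7.63 = 1.00×10^7 s.
In days: 1.00×10^7 s / (86400 s/day) = 116 days.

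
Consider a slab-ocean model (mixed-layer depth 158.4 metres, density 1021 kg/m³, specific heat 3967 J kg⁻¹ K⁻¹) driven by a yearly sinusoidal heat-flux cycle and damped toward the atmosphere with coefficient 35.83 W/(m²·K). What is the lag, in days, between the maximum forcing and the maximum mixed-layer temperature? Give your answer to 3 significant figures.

Areal heat capacity C = ρ c_p D = 1021 × 3967 × 158.4 = 6.42×10^8 J/(m^2 K).
ω = 2π / 3.15×10^7 s = 1.99×10^-7 s⁻¹.
Phase lag φ = arctan(Cω/λ) = arctan(128/35.83) = 1.30 rad.
Time lag = φ / ω = 1.30 / 1.99×10^-7 = 6.51×10^6 s = 75.4 days.

75.4 days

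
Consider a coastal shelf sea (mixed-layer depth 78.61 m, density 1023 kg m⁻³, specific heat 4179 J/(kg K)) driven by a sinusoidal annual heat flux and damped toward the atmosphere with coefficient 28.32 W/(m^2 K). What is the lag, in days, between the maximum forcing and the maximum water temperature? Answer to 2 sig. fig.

Areal heat capacity C = ρ c_p D = 1023 × 4179 × 78.61 = 3.36×10^8 J/(m²·K).
ω = 2π / 3.15×10^7 s = 1.99×10^-7 s⁻¹.
Phase lag φ = arctan(Cω/λ) = arctan(67.0/28.32) = 1.17 rad.
Time lag = φ / ω = 1.17 / 1.99×10^-7 = 5.88×10^6 s = 68.0 days.

68 days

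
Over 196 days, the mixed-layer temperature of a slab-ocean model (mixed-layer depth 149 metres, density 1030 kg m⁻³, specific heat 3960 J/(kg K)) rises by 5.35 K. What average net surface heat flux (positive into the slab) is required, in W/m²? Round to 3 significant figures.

192

Areal heat capacity C = ρ c_p D = 1030 × 3960 × 149 = 6.08×10^8 J/(m^2 K).
Required heat per unit area: Q = C ΔT = 6.08×10^8 × 5.35 = 3.25×10^9 J/m².
Flux F = Q / Δt = 3.25×10^9 / 1.69×10^7 s = 192 W/m².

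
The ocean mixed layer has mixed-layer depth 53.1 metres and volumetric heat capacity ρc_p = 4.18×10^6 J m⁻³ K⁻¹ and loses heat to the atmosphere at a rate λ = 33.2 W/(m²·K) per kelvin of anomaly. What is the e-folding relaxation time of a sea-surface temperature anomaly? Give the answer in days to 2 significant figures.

77 days

Areal heat capacity C = ρc_p × D = 4.18×10^6 × 53.1 = 2.22×10^8 J/(m²·K).
Relaxation time τ = C / λ = 2.22×10^8 / 33.2 = 6.69×10^6 s.
In days: 6.69×10^6 s / (86400 s/day) = 77.4 days.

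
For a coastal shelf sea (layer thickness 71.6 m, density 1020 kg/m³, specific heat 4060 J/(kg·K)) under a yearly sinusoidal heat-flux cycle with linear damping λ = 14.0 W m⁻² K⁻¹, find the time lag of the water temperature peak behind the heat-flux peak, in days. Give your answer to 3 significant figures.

Areal heat capacity C = ρ c_p D = 1020 × 4060 × 71.6 = 2.97×10^8 J/(m²·K).
ω = 2π / 3.15×10^7 s = 1.99×10^-7 s⁻¹.
Phase lag φ = arctan(Cω/λ) = arctan(59.1/14.0) = 1.34 rad.
Time lag = φ / ω = 1.34 / 1.99×10^-7 = 6.72×10^6 s = 77.7 days.

77.7 days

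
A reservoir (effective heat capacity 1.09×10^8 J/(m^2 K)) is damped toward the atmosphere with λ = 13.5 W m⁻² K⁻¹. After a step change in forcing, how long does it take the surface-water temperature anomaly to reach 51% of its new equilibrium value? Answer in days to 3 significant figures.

66.7 days

Areal heat capacity C = 1.09×10^8 J/(m^2 K) (given).
τ = C / λ = 1.09×10^8 / 13.5 = 8.07×10^6 s.
Fraction reached: 1 − e^(−t/τ) = 0.51 ⇒ t = −τ ln(1 − 0.51) = τ × 0.713.
t = 5.76×10^6 s = 66.7 days.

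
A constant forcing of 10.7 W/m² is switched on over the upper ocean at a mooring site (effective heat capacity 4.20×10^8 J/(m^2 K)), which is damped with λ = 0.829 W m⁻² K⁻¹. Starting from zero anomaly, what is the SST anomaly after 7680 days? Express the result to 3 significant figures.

9.42 K

Areal heat capacity C = 4.20×10^8 J/(m^2 K) (given).
τ = C / λ = 4.20×10^8 / 0.829 = 5.07×10^8 s.
Equilibrium anomaly ΔT_eq = F / λ = 10.7 / 0.829 = 12.9 K.
t = 7680 days = 6.64×10^8 s, so t/τ = 1.31.
ΔT(t) = ΔT_eq (1 − e^(−t/τ)) = 12.9 × (1 − e^−1.31) = 9.42 K.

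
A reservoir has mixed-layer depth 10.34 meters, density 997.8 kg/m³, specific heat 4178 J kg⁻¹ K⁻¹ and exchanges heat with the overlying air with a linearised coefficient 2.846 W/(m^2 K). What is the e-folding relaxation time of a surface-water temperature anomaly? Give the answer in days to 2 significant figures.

Areal heat capacity C = ρ c_p D = 997.8 × 4178 × 10.34 = 4.31×10^7 J m⁻² K⁻¹.
Relaxation time τ = C / λ = 4.31×10^7 / 2.846 = 1.51×10^7 s.
In days: 1.51×10^7 s / (86400 s/day) = 175 days.

180 days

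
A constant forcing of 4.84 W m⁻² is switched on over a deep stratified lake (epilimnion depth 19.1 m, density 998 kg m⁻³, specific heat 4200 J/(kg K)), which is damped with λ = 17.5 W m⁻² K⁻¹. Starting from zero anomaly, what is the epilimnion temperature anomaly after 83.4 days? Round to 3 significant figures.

Areal heat capacity C = ρ c_p D = 998 × 4200 × 19.1 = 8.01×10^7 J m⁻² K⁻¹.
τ = C / λ = 8.01×10^7 / 17.5 = 4.57×10^6 s.
Equilibrium anomaly ΔT_eq = F / λ = 4.84 / 17.5 = 0.277 K.
t = 83.4 days = 7.21×10^6 s, so t/τ = 1.58.
ΔT(t) = ΔT_eq (1 − e^(−t/τ)) = 0.277 × (1 − e^−1.58) = 0.219 K.

0.219 K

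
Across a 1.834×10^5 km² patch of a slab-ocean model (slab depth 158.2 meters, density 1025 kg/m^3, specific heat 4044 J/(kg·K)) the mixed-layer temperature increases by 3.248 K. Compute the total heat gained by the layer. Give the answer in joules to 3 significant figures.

Areal heat capacity C = ρ c_p D = 1025 × 4044 × 158.2 = 6.56×10^8 J/(m²·K).
Heat per unit area: q = C ΔT = 6.56×10^8 × 3.248 = 2.13×10^9 J/m².
Total heat: Q = q × A = 2.13×10^9 × (1.834×10^5 × 10⁶ m²) = 3.91×10^20 J.

3.91×10^20 J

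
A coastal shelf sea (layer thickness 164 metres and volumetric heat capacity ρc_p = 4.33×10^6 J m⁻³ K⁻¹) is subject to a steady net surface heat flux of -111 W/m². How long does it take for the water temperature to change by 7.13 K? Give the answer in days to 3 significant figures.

528 days

Areal heat capacity C = ρc_p × D = 4.33×10^6 × 164 = 7.10×10^8 J/(m^2 K).
Time required: Δt = C ΔT / F = 7.10×10^8 × -7.13 / -111 = 4.56×10^7 s.
In days: 4.56×10^7 s / (86400 s/day) = 528 days.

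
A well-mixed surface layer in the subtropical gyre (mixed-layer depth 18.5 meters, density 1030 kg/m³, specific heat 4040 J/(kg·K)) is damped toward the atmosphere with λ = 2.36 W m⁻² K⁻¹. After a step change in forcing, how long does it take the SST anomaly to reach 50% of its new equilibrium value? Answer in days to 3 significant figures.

Areal heat capacity C = ρ c_p D = 1030 × 4040 × 18.5 = 7.70×10^7 J m⁻² K⁻¹.
τ = C / λ = 7.70×10^7 / 2.36 = 3.26×10^7 s.
Fraction reached: 1 − e^(−t/τ) = 0.50 ⇒ t = −τ ln(1 − 0.50) = τ × 0.693.
t = 2.26×10^7 s = 262 days.

262 days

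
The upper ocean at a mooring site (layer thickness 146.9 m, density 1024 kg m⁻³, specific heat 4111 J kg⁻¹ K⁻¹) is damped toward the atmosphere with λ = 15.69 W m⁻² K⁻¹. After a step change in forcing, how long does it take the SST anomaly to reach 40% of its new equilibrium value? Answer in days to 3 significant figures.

233 days

Areal heat capacity C = ρ c_p D = 1024 × 4111 × 146.9 = 6.18×10^8 J/(m^2 K).
τ = C / λ = 6.18×10^8 / 15.69 = 3.94×10^7 s.
Fraction reached: 1 − e^(−t/τ) = 0.40 ⇒ t = −τ ln(1 − 0.40) = τ × 0.511.
t = 2.01×10^7 s = 233 days.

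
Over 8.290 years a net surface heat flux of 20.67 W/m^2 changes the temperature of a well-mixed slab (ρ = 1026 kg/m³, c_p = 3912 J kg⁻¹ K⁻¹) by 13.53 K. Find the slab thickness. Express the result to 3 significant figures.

99.6 m

Heat input Q = F Δt = 20.67 × 2.62×10^8 s = 5.41×10^9 J/m².
Required areal heat capacity C = Q / ΔT = 4.00×10^8 J/(m²·K).
Depth D = C / (ρ c_p) = 4.00×10^8 / (1026 × 3912) = 99.6 m.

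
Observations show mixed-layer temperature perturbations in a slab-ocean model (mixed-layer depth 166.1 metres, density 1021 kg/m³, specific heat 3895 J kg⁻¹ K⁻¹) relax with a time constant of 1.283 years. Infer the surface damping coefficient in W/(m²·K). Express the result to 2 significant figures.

Areal heat capacity C = ρ c_p D = 1021 × 3895 × 166.1 = 6.61×10^8 J m⁻² K⁻¹.
τ = 1.283 years = 4.05×10^7 s.
λ = C / τ = 6.61×10^8 / 4.05×10^7 = 16.3 W/(m²·K).

16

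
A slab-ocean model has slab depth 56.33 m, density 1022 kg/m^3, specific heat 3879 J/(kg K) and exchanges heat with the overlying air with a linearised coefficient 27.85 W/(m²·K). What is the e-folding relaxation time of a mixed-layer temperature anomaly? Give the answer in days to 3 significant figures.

Areal heat capacity C = ρ c_p D = 1022 × 3879 × 56.33 = 2.23×10^8 J/(m^2 K).
Relaxation time τ = C / λ = 2.23×10^8 / 27.85 = 8.02×10^6 s.
In days: 8.02×10^6 s / (86400 s/day) = 92.8 days.

92.8 days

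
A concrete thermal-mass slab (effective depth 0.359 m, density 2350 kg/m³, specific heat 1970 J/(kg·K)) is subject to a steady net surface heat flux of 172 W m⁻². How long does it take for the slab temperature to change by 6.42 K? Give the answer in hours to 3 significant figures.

Areal heat capacity C = ρ c_p D = 2350 × 1970 × 0.359 = 1.66×10^6 J m⁻² K⁻¹.
Time required: Δt = C ΔT / F = 1.66×10^6 × 6.42 / 172 = 62000 s.
In hours: 62000 s / (3600 s/hour) = 17.2 hours.

17.2 hours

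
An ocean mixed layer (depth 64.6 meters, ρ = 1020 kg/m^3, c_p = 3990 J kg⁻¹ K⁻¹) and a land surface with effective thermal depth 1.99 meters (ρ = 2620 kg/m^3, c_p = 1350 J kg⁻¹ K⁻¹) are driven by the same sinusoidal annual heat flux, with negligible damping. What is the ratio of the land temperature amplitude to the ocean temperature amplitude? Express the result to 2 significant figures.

C_ocean = 1020 × 3990 × 64.6 = 2.63×10^8 J/(m²·K).
C_land = 2620 × 1350 × 1.99 = 7.04×10^6 J/(m²·K).
Undamped amplitude ∝ 1/C, so A_land/A_ocean = C_ocean/C_land = 37.4.

37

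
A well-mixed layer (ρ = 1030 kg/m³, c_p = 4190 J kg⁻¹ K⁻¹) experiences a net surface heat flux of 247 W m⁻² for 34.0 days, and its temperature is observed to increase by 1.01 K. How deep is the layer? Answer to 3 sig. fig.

Heat input Q = F Δt = 247 × 2.94×10^6 s = 7.26×10^8 J/m².
Required areal heat capacity C = Q / ΔT = 7.18×10^8 J/(m²·K).
Depth D = C / (ρ c_p) = 7.18×10^8 / (1030 × 4190) = 166 m.

166 m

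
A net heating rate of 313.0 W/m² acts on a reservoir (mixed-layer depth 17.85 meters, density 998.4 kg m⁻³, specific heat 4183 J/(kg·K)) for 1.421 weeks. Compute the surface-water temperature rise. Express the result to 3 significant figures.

Areal heat capacity C = ρ c_p D = 998.4 × 4183 × 17.85 = 7.45×10^7 J/(m^2 K).
Net heat input Q = F Δt = 313.0 × (1.421 weeks × 6.048×10^5 s/week) = 2.69×10^8 J/m².
ΔT = Q / C = 2.69×10^8 / 7.45×10^7 = 3.61 K.

3.61 K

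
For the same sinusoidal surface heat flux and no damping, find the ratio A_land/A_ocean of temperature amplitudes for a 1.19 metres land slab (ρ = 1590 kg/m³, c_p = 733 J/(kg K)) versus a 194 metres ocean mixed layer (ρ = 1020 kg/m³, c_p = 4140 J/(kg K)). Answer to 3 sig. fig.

C_ocean = 1020 × 4140 × 194 = 8.19×10^8 J/(m²·K).
C_land = 1590 × 733 × 1.19 = 1.39×10^6 J/(m²·K).
Undamped amplitude ∝ 1/C, so A_land/A_ocean = C_ocean/C_land = 591.

591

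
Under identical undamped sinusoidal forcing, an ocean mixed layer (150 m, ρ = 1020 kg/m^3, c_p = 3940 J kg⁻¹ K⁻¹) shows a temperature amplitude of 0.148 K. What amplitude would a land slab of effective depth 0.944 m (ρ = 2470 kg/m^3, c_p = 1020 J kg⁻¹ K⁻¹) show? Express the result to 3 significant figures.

C_ocean = 6.03×10^8 J/(m²·K); C_land = 2.38×10^6 J/(m²·K).
A ∝ 1/C ⇒ A_land = A_ocean × C_ocean/C_land = 0.148 × 253 = 37.5 K.

37.5 K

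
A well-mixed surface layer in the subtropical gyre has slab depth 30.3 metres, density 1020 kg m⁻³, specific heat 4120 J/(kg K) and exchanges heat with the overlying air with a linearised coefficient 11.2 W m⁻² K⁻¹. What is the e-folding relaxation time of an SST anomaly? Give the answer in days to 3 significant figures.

132 days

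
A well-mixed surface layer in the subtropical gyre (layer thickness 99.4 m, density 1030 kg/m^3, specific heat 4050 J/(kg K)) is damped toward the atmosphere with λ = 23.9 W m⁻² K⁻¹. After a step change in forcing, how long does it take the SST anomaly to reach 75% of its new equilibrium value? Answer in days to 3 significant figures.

278 days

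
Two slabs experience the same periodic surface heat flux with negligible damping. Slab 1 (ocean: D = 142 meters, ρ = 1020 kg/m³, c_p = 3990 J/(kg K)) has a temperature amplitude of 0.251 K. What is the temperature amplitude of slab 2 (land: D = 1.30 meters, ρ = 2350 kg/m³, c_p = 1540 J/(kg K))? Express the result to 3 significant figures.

C_ocean = 5.78×10^8 J/(m²·K); C_land = 4.70×10^6 J/(m²·K).
A ∝ 1/C ⇒ A_land = A_ocean × C_ocean/C_land = 0.251 × 123 = 30.8 K.

30.8 K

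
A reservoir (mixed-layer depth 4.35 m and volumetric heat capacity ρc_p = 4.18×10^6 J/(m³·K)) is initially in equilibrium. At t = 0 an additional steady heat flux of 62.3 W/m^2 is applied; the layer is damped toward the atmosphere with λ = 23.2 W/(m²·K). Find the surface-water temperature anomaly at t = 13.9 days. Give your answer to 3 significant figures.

Areal heat capacity C = ρc_p × D = 4.18×10^6 × 4.35 = 1.82×10^7 J/(m²·K).
τ = C / λ = 1.82×10^7 / 23.2 = 7.84×10^5 s.
Equilibrium anomaly ΔT_eq = F / λ = 62.3 / 23.2 = 2.69 K.
t = 13.9 days = 1.20×10^6 s, so t/τ = 1.53.
ΔT(t) = ΔT_eq (1 − e^(−t/τ)) = 2.69 × (1 − e^−1.53) = 2.11 K.

2.11 K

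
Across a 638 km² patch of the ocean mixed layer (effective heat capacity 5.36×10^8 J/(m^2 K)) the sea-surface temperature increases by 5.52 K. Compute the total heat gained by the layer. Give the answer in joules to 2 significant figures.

Areal heat capacity C = 5.36×10^8 J/(m^2 K) (given).
Heat per unit area: q = C ΔT = 5.36×10^8 × 5.52 = 2.96×10^9 J/m².
Total heat: Q = q × A = 2.96×10^9 × (638 × 10⁶ m²) = 1.89×10^18 J.

1.9×10^18 J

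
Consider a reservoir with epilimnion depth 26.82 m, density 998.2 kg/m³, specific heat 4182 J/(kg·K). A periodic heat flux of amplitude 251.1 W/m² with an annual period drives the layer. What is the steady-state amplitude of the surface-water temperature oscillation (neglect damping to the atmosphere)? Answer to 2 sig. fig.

11 K

Areal heat capacity C = ρ c_p D = 998.2 × 4182 × 26.82 = 1.12×10^8 J m⁻² K⁻¹.
Angular frequency ω = 2π / T = 2π / 3.15×10^7 s = 1.99×10^-7 s⁻¹.
Cω = 1.12×10^8 × 1.99×10^-7 = 22.3 W/(m²·K).
Amplitude A = F₀ / (Cω) = 251.1 / 22.3 = 11.3 K.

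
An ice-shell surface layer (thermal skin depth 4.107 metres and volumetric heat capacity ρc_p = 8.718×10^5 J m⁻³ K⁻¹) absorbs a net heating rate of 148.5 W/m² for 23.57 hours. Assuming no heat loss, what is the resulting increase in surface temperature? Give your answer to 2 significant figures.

3.5 K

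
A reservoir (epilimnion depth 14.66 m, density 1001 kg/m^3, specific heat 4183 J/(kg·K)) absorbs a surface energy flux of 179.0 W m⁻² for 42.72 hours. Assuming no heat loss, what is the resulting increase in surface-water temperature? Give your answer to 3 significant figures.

0.448 K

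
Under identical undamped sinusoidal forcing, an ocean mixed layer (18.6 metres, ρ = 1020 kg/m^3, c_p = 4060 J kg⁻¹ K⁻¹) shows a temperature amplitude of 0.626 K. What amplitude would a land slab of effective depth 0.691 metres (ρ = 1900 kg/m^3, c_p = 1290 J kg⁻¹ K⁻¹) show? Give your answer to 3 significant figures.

28.5 K

C_ocean = 7.70×10^7 J/(m²·K); C_land = 1.69×10^6 J/(m²·K).
A ∝ 1/C ⇒ A_land = A_ocean × C_ocean/C_land = 0.626 × 45.5 = 28.5 K.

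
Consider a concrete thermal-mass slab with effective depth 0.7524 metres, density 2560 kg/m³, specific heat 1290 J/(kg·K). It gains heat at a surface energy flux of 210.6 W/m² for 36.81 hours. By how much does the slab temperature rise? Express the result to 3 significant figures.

11.2 K

Areal heat capacity C = ρ c_p D = 2560 × 1290 × 0.7524 = 2.48×10^6 J m⁻² K⁻¹.
Net heat input Q = F Δt = 210.6 × (36.81 hours × 3600 s/hour) = 2.79×10^7 J/m².
ΔT = Q / C = 2.79×10^7 / 2.48×10^6 = 11.2 K.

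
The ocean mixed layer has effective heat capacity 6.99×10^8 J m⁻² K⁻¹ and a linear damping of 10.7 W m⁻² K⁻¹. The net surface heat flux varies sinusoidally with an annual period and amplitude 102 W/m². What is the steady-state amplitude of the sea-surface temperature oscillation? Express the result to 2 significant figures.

Areal heat capacity C = 6.99×10^8 J m⁻² K⁻¹ (given).
Angular frequency ω = 2π / T = 2π / 3.15×10^7 s = 1.99×10^-7 s⁻¹.
√((Cω)² + λ²) = √((139)² + 10.7²) = 140 W/(m²·K).
Amplitude A = F₀ / √((Cω)²+λ²) = 102 / 140 = 0.730 K.

0.73 K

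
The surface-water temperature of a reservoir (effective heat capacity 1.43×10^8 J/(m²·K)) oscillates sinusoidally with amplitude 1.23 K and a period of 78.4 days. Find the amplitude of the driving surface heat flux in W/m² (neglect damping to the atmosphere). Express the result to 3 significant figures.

163

Areal heat capacity C = 1.43×10^8 J/(m²·K) (given).
ω = 2π / 6.77×10^6 s = 9.28×10^-7 s⁻¹.
Cω = 1.43×10^8 × 9.28×10^-7 = 133 W/(m²·K).
F₀ = A × Cω = 1.23 × 133 = 163 W/m².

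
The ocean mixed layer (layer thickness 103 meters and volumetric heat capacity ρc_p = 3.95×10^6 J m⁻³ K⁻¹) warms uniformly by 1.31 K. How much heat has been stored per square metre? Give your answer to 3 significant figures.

Areal heat capacity C = ρc_p × D = 3.95×10^6 × 103 = 4.07×10^8 J m⁻² K⁻¹.
ΔQ = C ΔT = 4.07×10^8 × 1.31 = 5.33×10^8 J/m².

5.33×10^8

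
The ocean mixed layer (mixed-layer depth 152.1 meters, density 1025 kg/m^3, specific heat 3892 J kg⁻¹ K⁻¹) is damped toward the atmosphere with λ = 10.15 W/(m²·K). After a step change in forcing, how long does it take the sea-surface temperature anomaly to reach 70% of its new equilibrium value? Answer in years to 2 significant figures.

2.3 years

Areal heat capacity C = ρ c_p D = 1025 × 3892 × 152.1 = 6.07×10^8 J/(m²·K).
τ = C / λ = 6.07×10^8 / 10.15 = 5.98×10^7 s.
Fraction reached: 1 − e^(−t/τ) = 0.70 ⇒ t = −τ ln(1 − 0.70) = τ × 1.20.
t = 7.20×10^7 s = 2.28 years.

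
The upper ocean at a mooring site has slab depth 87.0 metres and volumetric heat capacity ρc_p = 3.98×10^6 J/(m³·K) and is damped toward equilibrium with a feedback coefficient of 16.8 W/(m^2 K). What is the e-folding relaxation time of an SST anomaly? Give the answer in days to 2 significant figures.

Areal heat capacity C = ρc_p × D = 3.98×10^6 × 87.0 = 3.46×10^8 J/(m²·K).
Relaxation time τ = C / λ = 3.46×10^8 / 16.8 = 2.06×10^7 s.
In days: 2.06×10^7 s / (86400 s/day) = 239 days.

240 days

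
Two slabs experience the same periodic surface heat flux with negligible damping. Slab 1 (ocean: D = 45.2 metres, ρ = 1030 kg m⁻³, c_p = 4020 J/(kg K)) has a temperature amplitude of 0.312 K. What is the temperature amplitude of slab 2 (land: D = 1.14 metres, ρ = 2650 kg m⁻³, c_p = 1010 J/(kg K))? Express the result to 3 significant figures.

C_ocean = 1.87×10^8 J/(m²·K); C_land = 3.05×10^6 J/(m²·K).
A ∝ 1/C ⇒ A_land = A_ocean × C_ocean/C_land = 0.312 × 61.3 = 19.1 K.

19.1 K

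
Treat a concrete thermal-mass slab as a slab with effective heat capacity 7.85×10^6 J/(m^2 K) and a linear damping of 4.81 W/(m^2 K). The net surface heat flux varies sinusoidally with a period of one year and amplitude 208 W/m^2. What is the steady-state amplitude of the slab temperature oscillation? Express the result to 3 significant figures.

Areal heat capacity C = 7.85×10^6 J/(m^2 K) (given).
Angular frequency ω = 2π / T = 2π / 3.15×10^7 s = 1.99×10^-7 s⁻¹.
√((Cω)² + λ²) = √((1.56)² + 4.81²) = 5.06 W/(m²·K).
Amplitude A = F₀ / √((Cω)²+λ²) = 208 / 5.06 = 41.1 K.

41.1 K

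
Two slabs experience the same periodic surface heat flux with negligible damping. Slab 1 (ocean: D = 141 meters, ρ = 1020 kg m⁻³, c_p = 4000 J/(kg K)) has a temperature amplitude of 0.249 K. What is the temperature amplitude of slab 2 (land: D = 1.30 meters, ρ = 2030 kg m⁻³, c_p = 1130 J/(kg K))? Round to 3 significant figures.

C_ocean = 5.75×10^8 J/(m²·K); C_land = 2.98×10^6 J/(m²·K).
A ∝ 1/C ⇒ A_land = A_ocean × C_ocean/C_land = 0.249 × 193 = 48.0 K.

48.0 K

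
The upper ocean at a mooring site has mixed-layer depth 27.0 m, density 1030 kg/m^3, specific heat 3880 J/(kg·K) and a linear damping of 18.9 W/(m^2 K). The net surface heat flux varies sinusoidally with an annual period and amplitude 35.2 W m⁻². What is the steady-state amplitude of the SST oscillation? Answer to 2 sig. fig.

Areal heat capacity C = ρ c_p D = 1030 × 3880 × 27.0 = 1.08×10^8 J m⁻² K⁻¹.
Angular frequency ω = 2π / T = 2π / 3.15×10^7 s = 1.99×10^-7 s⁻¹.
√((Cω)² + λ²) = √((21.5)² + 18.9²) = 28.6 W/(m²·K).
Amplitude A = F₀ / √((Cω)²+λ²) = 35.2 / 28.6 = 1.23 K.

1.2 K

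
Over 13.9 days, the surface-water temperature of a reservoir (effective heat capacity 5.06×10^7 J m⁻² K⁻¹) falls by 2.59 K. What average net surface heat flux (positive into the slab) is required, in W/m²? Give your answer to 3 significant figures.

-109

Areal heat capacity C = 5.06×10^7 J m⁻² K⁻¹ (given).
Required heat per unit area: Q = C ΔT = 5.06×10^7 × -2.59 = -1.31×10^8 J/m².
Flux F = Q / Δt = -1.31×10^8 / 1.20×10^6 s = -109 W/m².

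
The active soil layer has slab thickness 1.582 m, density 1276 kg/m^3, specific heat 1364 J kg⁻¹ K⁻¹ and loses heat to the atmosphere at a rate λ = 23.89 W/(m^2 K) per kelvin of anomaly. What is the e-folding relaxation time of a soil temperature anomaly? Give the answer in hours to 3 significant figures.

Areal heat capacity C = ρ c_p D = 1276 × 1364 × 1.582 = 2.75×10^6 J/(m^2 K).
Relaxation time τ = C / λ = 2.75×10^6 / 23.89 = 1.15×10^5 s.
In hours: 1.15×10^5 s / (3600 s/hour) = 32.0 hours.

32.0 hours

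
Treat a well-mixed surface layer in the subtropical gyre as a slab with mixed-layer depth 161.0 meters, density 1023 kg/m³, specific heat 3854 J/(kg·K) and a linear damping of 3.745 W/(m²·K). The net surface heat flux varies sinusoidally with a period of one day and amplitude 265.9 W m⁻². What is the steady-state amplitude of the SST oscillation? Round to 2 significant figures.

Areal heat capacity C = ρ c_p D = 1023 × 3854 × 161.0 = 6.35×10^8 J/(m²·K).
Angular frequency ω = 2π / T = 2π / 86400 s = 7.27×10^-5 s⁻¹.
√((Cω)² + λ²) = √((46200)² + 3.745²) = 46200 W/(m²·K).
Amplitude A = F₀ / √((Cω)²+λ²) = 265.9 / 46200 = 0.00576 K.

0.0058 K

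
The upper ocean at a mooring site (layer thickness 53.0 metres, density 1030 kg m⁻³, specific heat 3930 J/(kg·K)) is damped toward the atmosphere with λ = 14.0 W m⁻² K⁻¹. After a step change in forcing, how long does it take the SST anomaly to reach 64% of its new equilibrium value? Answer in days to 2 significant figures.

Areal heat capacity C = ρ c_p D = 1030 × 3930 × 53.0 = 2.15×10^8 J/(m^2 K).
τ = C / λ = 2.15×10^8 / 14.0 = 1.53×10^7 s.
Fraction reached: 1 − e^(−t/τ) = 0.64 ⇒ t = −τ ln(1 − 0.64) = τ × 1.02.
t = 1.57×10^7 s = 181 days.

180 days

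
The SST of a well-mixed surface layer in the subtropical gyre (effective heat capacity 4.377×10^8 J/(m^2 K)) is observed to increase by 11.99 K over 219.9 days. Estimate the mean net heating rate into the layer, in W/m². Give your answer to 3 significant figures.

Areal heat capacity C = 4.377×10^8 J/(m^2 K) (given).
Required heat per unit area: Q = C ΔT = 4.38×10^8 × 11.99 = 5.25×10^9 J/m².
Flux F = Q / Δt = 5.25×10^9 / 1.90×10^7 s = 276 W/m².

276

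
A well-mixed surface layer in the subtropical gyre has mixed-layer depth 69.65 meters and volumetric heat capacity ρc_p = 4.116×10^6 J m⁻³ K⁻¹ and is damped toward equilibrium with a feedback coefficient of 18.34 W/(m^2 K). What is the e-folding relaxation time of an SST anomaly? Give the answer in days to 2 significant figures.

Areal heat capacity C = ρc_p × D = 4.116×10^6 × 69.65 = 2.87×10^8 J/(m²·K).
Relaxation time τ = C / λ = 2.87×10^8 / 18.34 = 1.56×10^7 s.
In days: 1.56×10^7 s / (86400 s/day) = 181 days.

180 days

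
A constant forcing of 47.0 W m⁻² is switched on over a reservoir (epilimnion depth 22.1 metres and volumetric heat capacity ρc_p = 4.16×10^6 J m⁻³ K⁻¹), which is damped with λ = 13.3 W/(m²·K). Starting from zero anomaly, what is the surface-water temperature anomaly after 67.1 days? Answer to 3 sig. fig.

2.01 K

Areal heat capacity C = ρc_p × D = 4.16×10^6 × 22.1 = 9.19×10^7 J/(m^2 K).
τ = C / λ = 9.19×10^7 / 13.3 = 6.91×10^6 s.
Equilibrium anomaly ΔT_eq = F / λ = 47.0 / 13.3 = 3.53 K.
t = 67.1 days = 5.80×10^6 s, so t/τ = 0.839.
ΔT(t) = ΔT_eq (1 − e^(−t/τ)) = 3.53 × (1 − e^−0.839) = 2.01 K.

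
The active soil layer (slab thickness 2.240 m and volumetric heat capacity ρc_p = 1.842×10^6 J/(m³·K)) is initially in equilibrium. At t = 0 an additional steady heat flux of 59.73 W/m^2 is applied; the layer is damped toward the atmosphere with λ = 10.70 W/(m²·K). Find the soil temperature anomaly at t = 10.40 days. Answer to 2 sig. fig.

5.0 K

Areal heat capacity C = ρc_p × D = 1.842×10^6 × 2.240 = 4.13×10^6 J/(m^2 K).
τ = C / λ = 4.13×10^6 / 10.70 = 3.86×10^5 s.
Equilibrium anomaly ΔT_eq = F / λ = 59.73 / 10.70 = 5.58 K.
t = 10.40 days = 8.99×10^5 s, so t/τ = 2.33.
ΔT(t) = ΔT_eq (1 − e^(−t/τ)) = 5.58 × (1 − e^−2.33) = 5.04 K.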